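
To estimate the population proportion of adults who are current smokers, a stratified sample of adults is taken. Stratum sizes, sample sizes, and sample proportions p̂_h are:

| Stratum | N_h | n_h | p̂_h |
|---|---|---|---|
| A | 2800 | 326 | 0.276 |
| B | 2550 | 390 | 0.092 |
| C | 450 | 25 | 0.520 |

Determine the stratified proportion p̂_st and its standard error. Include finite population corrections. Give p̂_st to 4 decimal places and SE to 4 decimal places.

N = 5800; stratum weights W_h = N_h/N.
p̂_st = Σ W_h p̂_h = (2800·0.276 + 2550·0.092 + 450·0.520)/5800 = 0.21403
V̂(p̂_st) = Σ W_h² (1 − n_h/N_h) p̂_h(1−p̂_h)/(n_h−1):
  stratum A: (2800/5800)²·(1 − 326/2800)·0.276·0.724/325 = 0.000126609
  stratum B: (2550/5800)²·(1 − 390/2550)·0.092·0.908/389 = 3.51611e-05
  stratum C: (450/5800)²·(1 − 25/450)·0.520·0.480/24 = 5.9126e-05
V̂(p̂_st) = 0.000220897; SE = √V̂ = 0.0148626

p̂_st ≈ 0.2140, SE ≈ 0.0149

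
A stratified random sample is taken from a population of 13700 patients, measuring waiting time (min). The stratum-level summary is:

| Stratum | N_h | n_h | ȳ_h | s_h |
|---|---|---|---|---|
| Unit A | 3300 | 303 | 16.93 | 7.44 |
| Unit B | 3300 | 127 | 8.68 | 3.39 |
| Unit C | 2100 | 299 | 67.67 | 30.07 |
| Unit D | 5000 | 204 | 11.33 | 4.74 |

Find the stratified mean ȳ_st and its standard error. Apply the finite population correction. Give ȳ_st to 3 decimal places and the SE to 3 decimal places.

ȳ_st ≈ 20.677, SE ≈ 0.299

ȳ_st = Σ W_h ȳ_h = (3300·16.93 + 3300·8.68 + 2100·67.67 + 5000·11.33)/13700 = 20.67664
V̂(ȳ_st) = Σ W_h² (1 − n_h/N_h) s_h²/n_h, with W_h = N_h/N and N = 13700:
  stratum Unit A: (3300/13700)²·(1 − 303/3300)·7.44²/303 = 0.00962638
  stratum Unit B: (3300/13700)²·(1 − 127/3300)·3.39²/127 = 0.00504822
  stratum Unit C: (2100/13700)²·(1 − 299/2100)·30.07²/299 = 0.0609379
  stratum Unit D: (5000/13700)²·(1 − 204/5000)·4.74²/204 = 0.0140713
V̂(ȳ_st) = 0.0896838
SE(ȳ_st) = √0.0896838 = 0.299473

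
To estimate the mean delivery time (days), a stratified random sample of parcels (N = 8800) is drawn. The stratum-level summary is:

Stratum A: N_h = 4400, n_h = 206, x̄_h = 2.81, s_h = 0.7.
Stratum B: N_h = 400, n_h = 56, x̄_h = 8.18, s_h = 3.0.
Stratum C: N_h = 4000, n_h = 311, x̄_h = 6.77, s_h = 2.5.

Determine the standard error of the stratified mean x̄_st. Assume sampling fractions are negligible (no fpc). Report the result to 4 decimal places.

SE(x̄_st) ≈ 0.0713

V̂(x̄_st) = Σ W_h² s_h²/n_h, with W_h = N_h/N and N = 8800:
  stratum A: (4400/8800)²·0.7²/206 = 0.00059466
  stratum B: (400/8800)²·3.0²/56 = 0.000332054
  stratum C: (4000/8800)²·2.5²/311 = 0.00415216
V̂(x̄_st) = 0.00507888
SE(x̄_st) = √0.00507888 = 0.0712662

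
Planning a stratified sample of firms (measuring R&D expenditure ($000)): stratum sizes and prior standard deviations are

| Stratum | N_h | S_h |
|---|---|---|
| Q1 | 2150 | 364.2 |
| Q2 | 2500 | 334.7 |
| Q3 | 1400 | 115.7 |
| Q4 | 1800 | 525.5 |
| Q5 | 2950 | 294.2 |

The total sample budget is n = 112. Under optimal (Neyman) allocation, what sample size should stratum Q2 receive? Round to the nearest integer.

26

Neyman allocation: n_h = n · N_h S_h / Σ N_i S_i, with n = 112.
  stratum Q1: N_h·S_h = 2150·364.2 = 783030.00
  stratum Q2: N_h·S_h = 2500·334.7 = 836750.00
  stratum Q3: N_h·S_h = 1400·115.7 = 161980.00
  stratum Q4: N_h·S_h = 1800·525.5 = 945900.00
  stratum Q5: N_h·S_h = 2950·294.2 = 867890.00
Σ N_h S_h = 3595550.00
n for stratum Q2 = 112·836750.00/3595550.00 = 26.064 → 26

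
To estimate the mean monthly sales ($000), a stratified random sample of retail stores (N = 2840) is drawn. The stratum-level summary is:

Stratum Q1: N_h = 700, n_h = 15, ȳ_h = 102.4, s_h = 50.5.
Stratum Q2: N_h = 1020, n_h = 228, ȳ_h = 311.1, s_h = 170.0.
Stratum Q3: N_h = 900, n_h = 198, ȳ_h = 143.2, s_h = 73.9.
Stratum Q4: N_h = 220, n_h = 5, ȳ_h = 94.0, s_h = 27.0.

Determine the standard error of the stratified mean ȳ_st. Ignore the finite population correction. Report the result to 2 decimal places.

V̂(ȳ_st) = Σ W_h² s_h²/n_h, with W_h = N_h/N and N = 2840:
  stratum Q1: (700/2840)²·50.5²/15 = 10.3288
  stratum Q2: (1020/2840)²·170.0²/228 = 16.3503
  stratum Q3: (900/2840)²·73.9²/198 = 2.76995
  stratum Q4: (220/2840)²·27.0²/5 = 0.874916
V̂(ȳ_st) = 30.324
SE(ȳ_st) = √30.324 = 5.50673

SE(ȳ_st) ≈ 5.51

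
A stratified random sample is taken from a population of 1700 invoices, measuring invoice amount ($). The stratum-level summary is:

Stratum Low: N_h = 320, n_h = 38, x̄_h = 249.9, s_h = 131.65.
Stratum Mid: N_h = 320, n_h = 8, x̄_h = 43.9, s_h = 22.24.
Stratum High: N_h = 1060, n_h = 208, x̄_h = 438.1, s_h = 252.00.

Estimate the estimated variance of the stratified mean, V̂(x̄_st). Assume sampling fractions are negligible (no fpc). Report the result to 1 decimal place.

V̂(x̄_st) ≈ 137.1

V̂(x̄_st) = Σ W_h² s_h²/n_h, with W_h = N_h/N and N = 1700:
  stratum Low: (320/1700)²·131.65²/38 = 16.1607
  stratum Mid: (320/1700)²·22.24²/8 = 2.19069
  stratum High: (1060/1700)²·252.00²/208 = 118.7
V̂(x̄_st) = 137.052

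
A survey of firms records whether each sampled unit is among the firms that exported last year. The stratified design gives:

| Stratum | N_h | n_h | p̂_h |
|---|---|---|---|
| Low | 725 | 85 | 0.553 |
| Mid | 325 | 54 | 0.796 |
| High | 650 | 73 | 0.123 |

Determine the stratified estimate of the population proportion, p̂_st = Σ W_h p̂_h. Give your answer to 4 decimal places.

N = 1700; stratum weights W_h = N_h/N.
p̂_st = Σ W_h p̂_h = (725·0.553 + 325·0.796 + 650·0.123)/1700 = 0.43504

p̂_st ≈ 0.4350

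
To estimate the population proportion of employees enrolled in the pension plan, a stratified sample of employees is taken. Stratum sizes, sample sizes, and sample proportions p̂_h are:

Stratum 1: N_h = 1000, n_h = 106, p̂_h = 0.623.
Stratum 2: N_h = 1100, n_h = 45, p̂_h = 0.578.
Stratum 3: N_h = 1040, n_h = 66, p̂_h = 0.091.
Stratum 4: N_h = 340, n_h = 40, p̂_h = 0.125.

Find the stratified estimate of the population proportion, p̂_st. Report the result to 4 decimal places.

p̂_st ≈ 0.4011

N = 3480; stratum weights W_h = N_h/N.
p̂_st = Σ W_h p̂_h = (1000·0.623 + 1100·0.578 + 1040·0.091 + 340·0.125)/3480 = 0.40113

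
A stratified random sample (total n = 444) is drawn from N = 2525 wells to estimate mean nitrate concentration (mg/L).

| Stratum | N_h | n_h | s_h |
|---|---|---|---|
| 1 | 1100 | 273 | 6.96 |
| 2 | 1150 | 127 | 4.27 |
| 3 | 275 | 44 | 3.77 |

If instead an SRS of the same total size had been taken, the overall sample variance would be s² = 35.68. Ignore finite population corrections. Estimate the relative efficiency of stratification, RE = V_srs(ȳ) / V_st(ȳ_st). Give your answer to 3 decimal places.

V̂(ȳ_st) = Σ W_h² s_h²/n_h, with W_h = N_h/N and N = 2525:
  stratum 1: (1100/2525)²·6.96²/273 = 0.0336758
  stratum 2: (1150/2525)²·4.27²/127 = 0.02978
  stratum 3: (275/2525)²·3.77²/44 = 0.00383153
V_st = 0.0672874
V_srs = s²/n = 35.68/444 = 0.0803604
Relative efficiency = V_srs / V_st = 0.0803604/0.0672874 = 1.1943

RE ≈ 1.194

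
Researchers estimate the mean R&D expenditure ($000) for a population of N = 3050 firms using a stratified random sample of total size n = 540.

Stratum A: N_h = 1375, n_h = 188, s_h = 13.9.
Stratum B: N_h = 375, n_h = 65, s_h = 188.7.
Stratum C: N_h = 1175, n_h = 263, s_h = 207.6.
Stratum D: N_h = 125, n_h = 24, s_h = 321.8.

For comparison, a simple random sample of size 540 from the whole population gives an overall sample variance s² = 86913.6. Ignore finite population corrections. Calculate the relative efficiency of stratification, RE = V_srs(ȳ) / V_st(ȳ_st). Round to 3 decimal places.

V̂(ȳ_st) = Σ W_h² s_h²/n_h, with W_h = N_h/N and N = 3050:
  stratum A: (1375/3050)²·13.9²/188 = 0.208871
  stratum B: (375/3050)²·188.7²/65 = 8.2812
  stratum C: (1175/3050)²·207.6²/263 = 24.3206
  stratum D: (125/3050)²·321.8²/24 = 7.24738
V_st = 40.0581
V_srs = s²/n = 86913.6/540 = 160.951
Relative efficiency = V_srs / V_st = 160.951/40.0581 = 4.0179

RE ≈ 4.018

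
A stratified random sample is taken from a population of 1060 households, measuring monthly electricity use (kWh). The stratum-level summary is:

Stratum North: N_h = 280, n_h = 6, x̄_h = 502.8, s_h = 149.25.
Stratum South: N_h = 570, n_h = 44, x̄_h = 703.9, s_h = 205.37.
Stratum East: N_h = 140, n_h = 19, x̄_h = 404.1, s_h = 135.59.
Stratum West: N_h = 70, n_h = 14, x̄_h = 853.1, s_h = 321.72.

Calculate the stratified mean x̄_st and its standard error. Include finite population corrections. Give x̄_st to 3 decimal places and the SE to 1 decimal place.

x̄_st ≈ 621.036, SE ≈ 23.4

x̄_st = Σ W_h x̄_h = (280·502.8 + 570·703.9 + 140·404.1 + 70·853.1)/1060 = 621.03585
V̂(x̄_st) = Σ W_h² (1 − n_h/N_h) s_h²/n_h, with W_h = N_h/N and N = 1060:
  stratum North: (280/1060)²·(1 − 6/280)·149.25²/6 = 253.498
  stratum South: (570/1060)²·(1 − 44/570)·205.37²/44 = 255.782
  stratum East: (140/1060)²·(1 − 19/140)·135.59²/19 = 14.5883
  stratum West: (70/1060)²·(1 − 14/70)·321.72²/14 = 25.793
V̂(x̄_st) = 549.661
SE(x̄_st) = √549.661 = 23.4449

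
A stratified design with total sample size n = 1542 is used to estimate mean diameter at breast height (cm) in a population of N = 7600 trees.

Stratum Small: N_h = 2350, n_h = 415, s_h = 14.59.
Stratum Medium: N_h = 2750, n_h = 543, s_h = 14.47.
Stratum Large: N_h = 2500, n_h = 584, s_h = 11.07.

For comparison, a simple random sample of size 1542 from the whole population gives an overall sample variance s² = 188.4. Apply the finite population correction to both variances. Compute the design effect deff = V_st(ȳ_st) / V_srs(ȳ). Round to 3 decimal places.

deff ≈ 1.009

V̂(ȳ_st) = Σ W_h² (1 − n_h/N_h) s_h²/n_h, with W_h = N_h/N and N = 7600:
  stratum Small: (2350/7600)²·(1 − 415/2350)·14.59²/415 = 0.0403817
  stratum Medium: (2750/7600)²·(1 − 543/2750)·14.47²/543 = 0.0405177
  stratum Large: (2500/7600)²·(1 − 584/2500)·11.07²/584 = 0.0174017
V_st = 0.098301
V_srs = (1 − 1542/7600)·188.4/1542 = 0.0973895
deff = V_st / V_srs = 0.098301/0.0973895 = 1.0094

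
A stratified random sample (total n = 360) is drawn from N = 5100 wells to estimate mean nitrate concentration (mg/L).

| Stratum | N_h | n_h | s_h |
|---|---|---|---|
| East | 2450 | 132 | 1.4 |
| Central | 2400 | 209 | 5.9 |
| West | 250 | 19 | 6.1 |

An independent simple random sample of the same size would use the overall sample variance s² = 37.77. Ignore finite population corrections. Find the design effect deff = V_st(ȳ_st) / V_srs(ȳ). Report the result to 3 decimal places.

V̂(ȳ_st) = Σ W_h² s_h²/n_h, with W_h = N_h/N and N = 5100:
  stratum East: (2450/5100)²·1.4²/132 = 0.00342668
  stratum Central: (2400/5100)²·5.9²/209 = 0.0368842
  stratum West: (250/5100)²·6.1²/19 = 0.00470593
V_st = 0.0450168
V_srs = s²/n = 37.77/360 = 0.104917
deff = V_st / V_srs = 0.0450168/0.104917 = 0.4291

deff ≈ 0.429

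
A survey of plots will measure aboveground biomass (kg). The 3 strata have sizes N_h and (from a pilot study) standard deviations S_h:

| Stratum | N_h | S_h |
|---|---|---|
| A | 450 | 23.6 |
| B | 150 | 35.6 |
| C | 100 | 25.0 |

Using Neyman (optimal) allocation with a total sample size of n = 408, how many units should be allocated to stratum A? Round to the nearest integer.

235

Neyman allocation: n_h = n · N_h S_h / Σ N_i S_i, with n = 408.
  stratum A: N_h·S_h = 450·23.6 = 10620.00
  stratum B: N_h·S_h = 150·35.6 = 5340.00
  stratum C: N_h·S_h = 100·25.0 = 2500.00
Σ N_h S_h = 18460.00
n for stratum A = 408·10620.00/18460.00 = 234.722 → 235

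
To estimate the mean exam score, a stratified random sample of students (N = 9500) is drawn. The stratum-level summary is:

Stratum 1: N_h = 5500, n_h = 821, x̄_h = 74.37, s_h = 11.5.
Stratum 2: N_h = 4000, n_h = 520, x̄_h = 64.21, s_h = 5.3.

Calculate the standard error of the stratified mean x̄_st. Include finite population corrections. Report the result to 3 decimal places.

V̂(x̄_st) = Σ W_h² (1 − n_h/N_h) s_h²/n_h, with W_h = N_h/N and N = 9500:
  stratum 1: (5500/9500)²·(1 − 821/5500)·11.5²/821 = 0.0459326
  stratum 2: (4000/9500)²·(1 − 520/4000)·5.3²/520 = 0.00833183
V̂(x̄_st) = 0.0542644
SE(x̄_st) = √0.0542644 = 0.232947

SE(x̄_st) ≈ 0.233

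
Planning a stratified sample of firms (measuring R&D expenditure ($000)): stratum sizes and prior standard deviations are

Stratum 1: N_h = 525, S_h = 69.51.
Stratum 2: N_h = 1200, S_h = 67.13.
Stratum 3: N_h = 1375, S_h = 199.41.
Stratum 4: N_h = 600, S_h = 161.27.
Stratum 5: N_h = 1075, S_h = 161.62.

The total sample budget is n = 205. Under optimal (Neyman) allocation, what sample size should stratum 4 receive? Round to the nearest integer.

30

Neyman allocation: n_h = n · N_h S_h / Σ N_i S_i, with n = 205.
  stratum 1: N_h·S_h = 525·69.51 = 36492.75
  stratum 2: N_h·S_h = 1200·67.13 = 80556.00
  stratum 3: N_h·S_h = 1375·199.41 = 274188.75
  stratum 4: N_h·S_h = 600·161.27 = 96762.00
  stratum 5: N_h·S_h = 1075·161.62 = 173741.50
Σ N_h S_h = 661741.00
n for stratum 4 = 205·96762.00/661741.00 = 29.976 → 30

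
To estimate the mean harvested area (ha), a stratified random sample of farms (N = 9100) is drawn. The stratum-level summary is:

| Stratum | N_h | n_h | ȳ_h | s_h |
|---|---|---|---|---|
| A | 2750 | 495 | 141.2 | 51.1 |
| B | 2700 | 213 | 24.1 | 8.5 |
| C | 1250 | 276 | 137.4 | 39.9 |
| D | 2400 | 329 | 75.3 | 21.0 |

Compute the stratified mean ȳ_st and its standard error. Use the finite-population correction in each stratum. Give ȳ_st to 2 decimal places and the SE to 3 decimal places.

ȳ_st = Σ W_h ȳ_h = (2750·141.2 + 2700·24.1 + 1250·137.4 + 2400·75.3)/9100 = 88.55385
V̂(ȳ_st) = Σ W_h² (1 − n_h/N_h) s_h²/n_h, with W_h = N_h/N and N = 9100:
  stratum A: (2750/9100)²·(1 − 495/2750)·51.1²/495 = 0.395033
  stratum B: (2700/9100)²·(1 − 213/2700)·8.5²/213 = 0.0275052
  stratum C: (1250/9100)²·(1 − 276/1250)·39.9²/276 = 0.0848053
  stratum D: (2400/9100)²·(1 − 329/2400)·21.0²/329 = 0.0804547
V̂(ȳ_st) = 0.587798
SE(ȳ_st) = √0.587798 = 0.76668

ȳ_st ≈ 88.55, SE ≈ 0.767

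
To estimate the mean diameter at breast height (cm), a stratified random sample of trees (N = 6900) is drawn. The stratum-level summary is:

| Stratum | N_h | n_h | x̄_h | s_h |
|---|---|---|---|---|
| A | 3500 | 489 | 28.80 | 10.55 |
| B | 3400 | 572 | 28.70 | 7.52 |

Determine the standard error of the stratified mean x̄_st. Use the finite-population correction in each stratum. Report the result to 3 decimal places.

V̂(x̄_st) = Σ W_h² (1 − n_h/N_h) s_h²/n_h, with W_h = N_h/N and N = 6900:
  stratum A: (3500/6900)²·(1 − 489/3500)·10.55²/489 = 0.0503821
  stratum B: (3400/6900)²·(1 − 572/3400)·7.52²/572 = 0.0199664
V̂(x̄_st) = 0.0703485
SE(x̄_st) = √0.0703485 = 0.265233

SE(x̄_st) ≈ 0.265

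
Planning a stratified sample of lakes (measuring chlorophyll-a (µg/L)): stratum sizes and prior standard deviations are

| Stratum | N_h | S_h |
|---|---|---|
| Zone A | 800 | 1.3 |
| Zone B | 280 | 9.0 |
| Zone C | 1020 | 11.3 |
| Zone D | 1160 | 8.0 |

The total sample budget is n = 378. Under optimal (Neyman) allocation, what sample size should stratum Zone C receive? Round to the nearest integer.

179

Neyman allocation: n_h = n · N_h S_h / Σ N_i S_i, with n = 378.
  stratum Zone A: N_h·S_h = 800·1.3 = 1040.00
  stratum Zone B: N_h·S_h = 280·9.0 = 2520.00
  stratum Zone C: N_h·S_h = 1020·11.3 = 11526.00
  stratum Zone D: N_h·S_h = 1160·8.0 = 9280.00
Σ N_h S_h = 24366.00
n for stratum Zone C = 378·11526.00/24366.00 = 178.808 → 179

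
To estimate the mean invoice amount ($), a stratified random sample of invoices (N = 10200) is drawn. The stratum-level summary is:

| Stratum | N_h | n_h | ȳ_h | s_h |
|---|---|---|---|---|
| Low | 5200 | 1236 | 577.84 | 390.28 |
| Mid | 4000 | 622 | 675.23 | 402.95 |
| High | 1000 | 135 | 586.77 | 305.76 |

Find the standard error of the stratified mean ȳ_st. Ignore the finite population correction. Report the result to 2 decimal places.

SE(ȳ_st) ≈ 8.88

V̂(ȳ_st) = Σ W_h² s_h²/n_h, with W_h = N_h/N and N = 10200:
  stratum Low: (5200/10200)²·390.28²/1236 = 32.0288
  stratum Mid: (4000/10200)²·402.95²/622 = 40.145
  stratum High: (1000/10200)²·305.76²/135 = 6.65621
V̂(ȳ_st) = 78.83
SE(ȳ_st) = √78.83 = 8.87863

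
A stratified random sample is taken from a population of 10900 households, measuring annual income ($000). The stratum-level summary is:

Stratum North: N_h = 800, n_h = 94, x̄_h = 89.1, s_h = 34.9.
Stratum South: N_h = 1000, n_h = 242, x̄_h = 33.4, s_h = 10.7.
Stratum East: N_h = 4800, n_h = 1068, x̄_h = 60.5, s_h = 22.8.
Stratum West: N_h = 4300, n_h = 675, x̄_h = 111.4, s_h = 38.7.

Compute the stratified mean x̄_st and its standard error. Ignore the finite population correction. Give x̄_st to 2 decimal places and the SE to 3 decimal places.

x̄_st ≈ 80.19, SE ≈ 0.717

x̄_st = Σ W_h x̄_h = (800·89.1 + 1000·33.4 + 4800·60.5 + 4300·111.4)/10900 = 80.19266
V̂(x̄_st) = Σ W_h² s_h²/n_h, with W_h = N_h/N and N = 10900:
  stratum North: (800/10900)²·34.9²/94 = 0.0697991
  stratum South: (1000/10900)²·10.7²/242 = 0.00398198
  stratum East: (4800/10900)²·22.8²/1068 = 0.0943904
  stratum West: (4300/10900)²·38.7²/675 = 0.345304
V̂(x̄_st) = 0.513476
SE(x̄_st) = √0.513476 = 0.716572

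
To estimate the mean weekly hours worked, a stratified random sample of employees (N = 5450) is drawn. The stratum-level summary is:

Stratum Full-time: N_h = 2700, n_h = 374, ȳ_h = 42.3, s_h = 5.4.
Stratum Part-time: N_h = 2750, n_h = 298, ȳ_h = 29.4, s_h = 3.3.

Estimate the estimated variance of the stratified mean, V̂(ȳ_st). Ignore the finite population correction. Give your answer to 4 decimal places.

V̂(ȳ_st) = Σ W_h² s_h²/n_h, with W_h = N_h/N and N = 5450:
  stratum Full-time: (2700/5450)²·5.4²/374 = 0.019136
  stratum Part-time: (2750/5450)²·3.3²/298 = 0.00930431
V̂(ȳ_st) = 0.0284403

V̂(ȳ_st) ≈ 0.0284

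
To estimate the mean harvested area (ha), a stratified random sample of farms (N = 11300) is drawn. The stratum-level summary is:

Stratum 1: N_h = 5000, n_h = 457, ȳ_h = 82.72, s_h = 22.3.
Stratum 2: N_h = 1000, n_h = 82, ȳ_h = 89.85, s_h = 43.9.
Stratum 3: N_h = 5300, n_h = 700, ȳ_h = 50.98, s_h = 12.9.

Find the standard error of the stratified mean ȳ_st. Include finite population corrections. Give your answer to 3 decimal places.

SE(ȳ_st) ≈ 0.639

V̂(ȳ_st) = Σ W_h² (1 − n_h/N_h) s_h²/n_h, with W_h = N_h/N and N = 11300:
  stratum 1: (5000/11300)²·(1 − 457/5000)·22.3²/457 = 0.193575
  stratum 2: (1000/11300)²·(1 − 82/1000)·43.9²/82 = 0.168967
  stratum 3: (5300/11300)²·(1 − 700/5300)·12.9²/700 = 0.0453898
V̂(ȳ_st) = 0.407931
SE(ȳ_st) = √0.407931 = 0.638695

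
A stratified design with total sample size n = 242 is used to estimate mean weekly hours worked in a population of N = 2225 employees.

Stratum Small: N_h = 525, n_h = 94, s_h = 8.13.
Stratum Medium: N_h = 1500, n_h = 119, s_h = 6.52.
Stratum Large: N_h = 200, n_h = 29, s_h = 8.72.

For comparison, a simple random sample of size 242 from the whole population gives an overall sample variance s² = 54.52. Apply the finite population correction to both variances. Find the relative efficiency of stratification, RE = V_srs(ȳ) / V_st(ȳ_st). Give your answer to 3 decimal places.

V̂(ȳ_st) = Σ W_h² (1 − n_h/N_h) s_h²/n_h, with W_h = N_h/N and N = 2225:
  stratum Small: (525/2225)²·(1 − 94/525)·8.13²/94 = 0.0321388
  stratum Medium: (1500/2225)²·(1 − 119/1500)·6.52²/119 = 0.149477
  stratum Large: (200/2225)²·(1 − 29/200)·8.72²/29 = 0.0181134
V_st = 0.199729
V_srs = (1 − 242/2225)·54.52/242 = 0.200786
Relative efficiency = V_srs / V_st = 0.200786/0.199729 = 1.0053

RE ≈ 1.005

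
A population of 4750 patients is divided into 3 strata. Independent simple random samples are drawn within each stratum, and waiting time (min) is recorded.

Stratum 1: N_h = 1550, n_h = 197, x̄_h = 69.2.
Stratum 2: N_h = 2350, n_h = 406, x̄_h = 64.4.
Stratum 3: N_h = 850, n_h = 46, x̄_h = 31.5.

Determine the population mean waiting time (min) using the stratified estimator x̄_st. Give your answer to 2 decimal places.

x̄_st ≈ 60.08

N = Σ N_h = 4750. Stratum weights W_h = N_h/N.
x̄_st = (1550·69.2 + 2350·64.4 + 850·31.5) / 4750 = 60.0789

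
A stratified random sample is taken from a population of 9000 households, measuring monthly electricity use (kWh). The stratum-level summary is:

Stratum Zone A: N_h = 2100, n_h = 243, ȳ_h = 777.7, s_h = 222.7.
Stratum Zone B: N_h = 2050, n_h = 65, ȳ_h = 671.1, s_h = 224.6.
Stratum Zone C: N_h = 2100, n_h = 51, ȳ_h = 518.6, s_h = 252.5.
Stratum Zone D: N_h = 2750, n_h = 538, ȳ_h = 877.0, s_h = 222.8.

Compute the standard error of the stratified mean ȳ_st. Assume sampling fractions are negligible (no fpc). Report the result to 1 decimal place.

SE(ȳ_st) ≈ 11.3

V̂(ȳ_st) = Σ W_h² s_h²/n_h, with W_h = N_h/N and N = 9000:
  stratum Zone A: (2100/9000)²·222.7²/243 = 11.1119
  stratum Zone B: (2050/9000)²·224.6²/65 = 40.2651
  stratum Zone C: (2100/9000)²·252.5²/51 = 68.0622
  stratum Zone D: (2750/9000)²·222.8²/538 = 8.61447
V̂(ȳ_st) = 128.054
SE(ȳ_st) = √128.054 = 11.3161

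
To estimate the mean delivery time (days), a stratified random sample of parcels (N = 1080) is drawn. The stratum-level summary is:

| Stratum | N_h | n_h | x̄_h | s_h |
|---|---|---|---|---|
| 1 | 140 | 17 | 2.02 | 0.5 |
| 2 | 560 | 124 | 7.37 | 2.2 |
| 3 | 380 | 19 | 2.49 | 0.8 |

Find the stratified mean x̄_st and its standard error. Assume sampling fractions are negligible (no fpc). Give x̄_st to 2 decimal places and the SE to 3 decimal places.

x̄_st ≈ 4.96, SE ≈ 0.122

x̄_st = Σ W_h x̄_h = (140·2.02 + 560·7.37 + 380·2.49)/1080 = 4.95944
V̂(x̄_st) = Σ W_h² s_h²/n_h, with W_h = N_h/N and N = 1080:
  stratum 1: (140/1080)²·0.5²/17 = 0.000247115
  stratum 2: (560/1080)²·2.2²/124 = 0.0104943
  stratum 3: (380/1080)²·0.8²/19 = 0.0041701
V̂(x̄_st) = 0.0149115
SE(x̄_st) = √0.0149115 = 0.122113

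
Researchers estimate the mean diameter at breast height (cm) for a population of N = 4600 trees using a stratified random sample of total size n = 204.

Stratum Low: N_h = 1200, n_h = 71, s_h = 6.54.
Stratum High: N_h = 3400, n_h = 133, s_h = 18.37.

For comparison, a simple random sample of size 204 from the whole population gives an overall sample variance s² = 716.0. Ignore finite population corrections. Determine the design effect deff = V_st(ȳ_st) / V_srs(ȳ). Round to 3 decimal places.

deff ≈ 0.407

V̂(ȳ_st) = Σ W_h² s_h²/n_h, with W_h = N_h/N and N = 4600:
  stratum Low: (1200/4600)²·6.54²/71 = 0.0409962
  stratum High: (3400/4600)²·18.37²/133 = 1.38615
V_st = 1.42714
V_srs = s²/n = 716.0/204 = 3.5098
deff = V_st / V_srs = 1.42714/3.5098 = 0.4066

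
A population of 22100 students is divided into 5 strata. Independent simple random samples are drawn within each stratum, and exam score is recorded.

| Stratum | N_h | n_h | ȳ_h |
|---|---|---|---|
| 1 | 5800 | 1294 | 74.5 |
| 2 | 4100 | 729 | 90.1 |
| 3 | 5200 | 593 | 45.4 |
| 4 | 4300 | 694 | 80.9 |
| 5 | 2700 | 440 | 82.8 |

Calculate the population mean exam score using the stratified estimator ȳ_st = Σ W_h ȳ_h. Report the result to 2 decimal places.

N = Σ N_h = 22100. Stratum weights W_h = N_h/N.
ȳ_st = (5800·74.5 + 4100·90.1 + 5200·45.4 + 4300·80.9 + 2700·82.8) / 22100 = 72.8063

ȳ_st ≈ 72.81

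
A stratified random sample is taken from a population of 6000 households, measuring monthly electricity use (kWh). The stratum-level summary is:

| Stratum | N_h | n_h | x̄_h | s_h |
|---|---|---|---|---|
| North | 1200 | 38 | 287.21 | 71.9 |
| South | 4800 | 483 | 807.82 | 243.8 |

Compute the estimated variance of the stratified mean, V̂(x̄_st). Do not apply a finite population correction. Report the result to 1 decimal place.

V̂(x̄_st) = Σ W_h² s_h²/n_h, with W_h = N_h/N and N = 6000:
  stratum North: (1200/6000)²·71.9²/38 = 5.44169
  stratum South: (4800/6000)²·243.8²/483 = 78.759
V̂(x̄_st) = 84.2007

V̂(x̄_st) ≈ 84.2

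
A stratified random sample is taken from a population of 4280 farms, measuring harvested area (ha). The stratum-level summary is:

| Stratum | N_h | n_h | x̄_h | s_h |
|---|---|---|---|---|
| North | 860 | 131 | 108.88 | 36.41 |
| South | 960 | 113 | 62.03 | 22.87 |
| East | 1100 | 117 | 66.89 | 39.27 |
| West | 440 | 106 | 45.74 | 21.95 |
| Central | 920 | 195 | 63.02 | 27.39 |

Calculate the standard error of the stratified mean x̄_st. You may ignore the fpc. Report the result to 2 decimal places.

V̂(x̄_st) = Σ W_h² s_h²/n_h, with W_h = N_h/N and N = 4280:
  stratum North: (860/4280)²·36.41²/131 = 0.408582
  stratum South: (960/4280)²·22.87²/113 = 0.232867
  stratum East: (1100/4280)²·39.27²/117 = 0.87063
  stratum West: (440/4280)²·21.95²/106 = 0.0480376
  stratum Central: (920/4280)²·27.39²/195 = 0.177761
V̂(x̄_st) = 1.73788
SE(x̄_st) = √1.73788 = 1.31829

SE(x̄_st) ≈ 1.32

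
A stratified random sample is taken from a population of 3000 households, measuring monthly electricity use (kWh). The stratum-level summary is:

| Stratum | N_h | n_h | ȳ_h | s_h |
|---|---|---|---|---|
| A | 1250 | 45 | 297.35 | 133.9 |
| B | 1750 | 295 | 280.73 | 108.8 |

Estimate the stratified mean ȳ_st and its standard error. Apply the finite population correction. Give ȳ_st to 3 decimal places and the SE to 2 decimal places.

ȳ_st = Σ W_h ȳ_h = (1250·297.35 + 1750·280.73)/3000 = 287.65500
V̂(ȳ_st) = Σ W_h² (1 − n_h/N_h) s_h²/n_h, with W_h = N_h/N and N = 3000:
  stratum A: (1250/3000)²·(1 − 45/1250)·133.9²/45 = 66.6812
  stratum B: (1750/3000)²·(1 − 295/1750)·108.8²/295 = 11.3526
V̂(ȳ_st) = 78.0337
SE(ȳ_st) = √78.0337 = 8.83367

ȳ_st ≈ 287.655, SE ≈ 8.83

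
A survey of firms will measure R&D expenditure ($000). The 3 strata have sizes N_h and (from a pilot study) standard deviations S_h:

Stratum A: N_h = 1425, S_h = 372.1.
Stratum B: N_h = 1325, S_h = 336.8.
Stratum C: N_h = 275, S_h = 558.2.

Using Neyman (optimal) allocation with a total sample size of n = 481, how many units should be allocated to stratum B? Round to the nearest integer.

190

Neyman allocation: n_h = n · N_h S_h / Σ N_i S_i, with n = 481.
  stratum A: N_h·S_h = 1425·372.1 = 530242.50
  stratum B: N_h·S_h = 1325·336.8 = 446260.00
  stratum C: N_h·S_h = 275·558.2 = 153505.00
Σ N_h S_h = 1130007.50
n for stratum B = 481·446260.00/1130007.50 = 189.955 → 190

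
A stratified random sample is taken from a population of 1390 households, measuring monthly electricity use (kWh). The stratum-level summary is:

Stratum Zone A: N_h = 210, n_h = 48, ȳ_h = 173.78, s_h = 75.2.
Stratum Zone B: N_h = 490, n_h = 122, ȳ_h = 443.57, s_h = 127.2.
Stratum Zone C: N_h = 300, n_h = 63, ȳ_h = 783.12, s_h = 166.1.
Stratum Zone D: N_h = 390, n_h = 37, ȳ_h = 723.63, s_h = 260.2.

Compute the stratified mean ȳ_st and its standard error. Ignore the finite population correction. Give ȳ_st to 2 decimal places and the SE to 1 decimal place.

ȳ_st = Σ W_h ȳ_h = (210·173.78 + 490·443.57 + 300·783.12 + 390·723.63)/1390 = 554.67252
V̂(ȳ_st) = Σ W_h² s_h²/n_h, with W_h = N_h/N and N = 1390:
  stratum Zone A: (210/1390)²·75.2²/48 = 2.68908
  stratum Zone B: (490/1390)²·127.2²/122 = 16.4807
  stratum Zone C: (300/1390)²·166.1²/63 = 20.3991
  stratum Zone D: (390/1390)²·260.2²/37 = 144.05
V̂(ȳ_st) = 183.619
SE(ȳ_st) = √183.619 = 13.5506

ȳ_st ≈ 554.67, SE ≈ 13.6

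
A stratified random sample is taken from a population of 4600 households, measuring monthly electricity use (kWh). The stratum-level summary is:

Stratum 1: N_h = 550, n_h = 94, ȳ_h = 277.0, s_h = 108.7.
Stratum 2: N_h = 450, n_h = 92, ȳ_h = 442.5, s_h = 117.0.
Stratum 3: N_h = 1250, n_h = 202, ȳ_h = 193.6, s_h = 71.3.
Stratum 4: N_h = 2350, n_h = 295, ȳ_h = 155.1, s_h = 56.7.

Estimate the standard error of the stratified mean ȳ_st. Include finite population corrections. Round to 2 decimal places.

V̂(ȳ_st) = Σ W_h² (1 − n_h/N_h) s_h²/n_h, with W_h = N_h/N and N = 4600:
  stratum 1: (550/4600)²·(1 − 94/550)·108.7²/94 = 1.48985
  stratum 2: (450/4600)²·(1 − 92/450)·117.0²/92 = 1.13283
  stratum 3: (1250/4600)²·(1 − 202/1250)·71.3²/202 = 1.55806
  stratum 4: (2350/4600)²·(1 − 295/2350)·56.7²/295 = 2.48719
V̂(ȳ_st) = 6.66792
SE(ȳ_st) = √6.66792 = 2.58223

SE(ȳ_st) ≈ 2.58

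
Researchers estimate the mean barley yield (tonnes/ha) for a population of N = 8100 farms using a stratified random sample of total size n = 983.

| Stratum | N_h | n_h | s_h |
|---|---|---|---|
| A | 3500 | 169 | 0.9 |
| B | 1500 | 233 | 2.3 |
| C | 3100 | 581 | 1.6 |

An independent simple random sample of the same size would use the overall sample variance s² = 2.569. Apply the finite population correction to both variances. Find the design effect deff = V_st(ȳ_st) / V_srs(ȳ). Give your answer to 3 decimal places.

V̂(ȳ_st) = Σ W_h² (1 − n_h/N_h) s_h²/n_h, with W_h = N_h/N and N = 8100:
  stratum A: (3500/8100)²·(1 − 169/3500)·0.9²/169 = 0.000851669
  stratum B: (1500/8100)²·(1 − 233/1500)·2.3²/233 = 0.000657654
  stratum C: (3100/8100)²·(1 − 581/3100)·1.6²/581 = 0.000524425
V_st = 0.00203375
V_srs = (1 − 983/8100)·2.569/983 = 0.00229627
deff = V_st / V_srs = 0.00203375/0.00229627 = 0.8857

deff ≈ 0.886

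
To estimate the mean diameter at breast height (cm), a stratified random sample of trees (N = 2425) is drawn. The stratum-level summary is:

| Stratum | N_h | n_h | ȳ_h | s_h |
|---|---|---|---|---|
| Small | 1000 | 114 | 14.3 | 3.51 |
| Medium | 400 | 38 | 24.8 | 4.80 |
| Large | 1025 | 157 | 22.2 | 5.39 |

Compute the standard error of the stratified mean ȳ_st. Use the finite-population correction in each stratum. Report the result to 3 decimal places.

SE(ȳ_st) ≈ 0.243

V̂(ȳ_st) = Σ W_h² (1 − n_h/N_h) s_h²/n_h, with W_h = N_h/N and N = 2425:
  stratum Small: (1000/2425)²·(1 − 114/1000)·3.51²/114 = 0.0162824
  stratum Medium: (400/2425)²·(1 − 38/400)·4.80²/38 = 0.0149295
  stratum Large: (1025/2425)²·(1 − 157/1025)·5.39²/157 = 0.0279961
V̂(ȳ_st) = 0.059208
SE(ȳ_st) = √0.059208 = 0.243327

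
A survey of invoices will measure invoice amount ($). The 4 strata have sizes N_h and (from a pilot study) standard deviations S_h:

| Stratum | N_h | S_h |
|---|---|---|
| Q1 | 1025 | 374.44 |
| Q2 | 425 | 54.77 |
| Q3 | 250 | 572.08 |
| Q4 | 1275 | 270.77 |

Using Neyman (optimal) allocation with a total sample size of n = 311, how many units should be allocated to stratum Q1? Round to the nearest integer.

133

Neyman allocation: n_h = n · N_h S_h / Σ N_i S_i, with n = 311.
  stratum Q1: N_h·S_h = 1025·374.44 = 383801.00
  stratum Q2: N_h·S_h = 425·54.77 = 23277.25
  stratum Q3: N_h·S_h = 250·572.08 = 143020.00
  stratum Q4: N_h·S_h = 1275·270.77 = 345231.75
Σ N_h S_h = 895330.00
n for stratum Q1 = 311·383801.00/895330.00 = 133.316 → 133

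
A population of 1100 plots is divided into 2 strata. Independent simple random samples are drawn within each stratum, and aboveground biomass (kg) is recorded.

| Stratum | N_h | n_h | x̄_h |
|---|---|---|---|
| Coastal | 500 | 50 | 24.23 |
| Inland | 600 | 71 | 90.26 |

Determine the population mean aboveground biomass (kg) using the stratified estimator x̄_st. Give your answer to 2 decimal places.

x̄_st ≈ 60.25

N = Σ N_h = 1100. Stratum weights W_h = N_h/N.
x̄_st = (500·24.23 + 600·90.26) / 1100 = 60.2464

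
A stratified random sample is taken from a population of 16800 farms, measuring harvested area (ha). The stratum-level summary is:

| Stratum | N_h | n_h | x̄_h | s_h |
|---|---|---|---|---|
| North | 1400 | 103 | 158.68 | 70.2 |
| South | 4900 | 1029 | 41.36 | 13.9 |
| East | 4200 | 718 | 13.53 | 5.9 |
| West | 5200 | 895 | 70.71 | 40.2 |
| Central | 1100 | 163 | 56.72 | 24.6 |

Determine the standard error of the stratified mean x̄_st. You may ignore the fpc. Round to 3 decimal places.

SE(x̄_st) ≈ 0.735

V̂(x̄_st) = Σ W_h² s_h²/n_h, with W_h = N_h/N and N = 16800:
  stratum North: (1400/16800)²·70.2²/103 = 0.332257
  stratum South: (4900/16800)²·13.9²/1029 = 0.015973
  stratum East: (4200/16800)²·5.9²/718 = 0.00303012
  stratum West: (5200/16800)²·40.2²/895 = 0.172988
  stratum Central: (1100/16800)²·24.6²/163 = 0.0159166
V̂(x̄_st) = 0.540166
SE(x̄_st) = √0.540166 = 0.73496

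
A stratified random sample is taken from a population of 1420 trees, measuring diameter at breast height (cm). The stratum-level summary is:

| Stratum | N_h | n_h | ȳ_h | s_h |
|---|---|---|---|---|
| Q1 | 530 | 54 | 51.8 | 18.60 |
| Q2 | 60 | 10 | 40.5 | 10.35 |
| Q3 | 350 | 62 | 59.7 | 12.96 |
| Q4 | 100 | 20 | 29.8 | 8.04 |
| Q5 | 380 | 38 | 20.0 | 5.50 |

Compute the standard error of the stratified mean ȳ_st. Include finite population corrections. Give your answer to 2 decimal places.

V̂(ȳ_st) = Σ W_h² (1 − n_h/N_h) s_h²/n_h, with W_h = N_h/N and N = 1420:
  stratum Q1: (530/1420)²·(1 − 54/530)·18.60²/54 = 0.801564
  stratum Q2: (60/1420)²·(1 − 10/60)·10.35²/10 = 0.0159377
  stratum Q3: (350/1420)²·(1 − 62/350)·12.96²/62 = 0.135426
  stratum Q4: (100/1420)²·(1 − 20/100)·8.04²/20 = 0.0128232
  stratum Q5: (380/1420)²·(1 − 38/380)·5.50²/38 = 0.0513068
V̂(ȳ_st) = 1.01706
SE(ȳ_st) = √1.01706 = 1.00849

SE(ȳ_st) ≈ 1.01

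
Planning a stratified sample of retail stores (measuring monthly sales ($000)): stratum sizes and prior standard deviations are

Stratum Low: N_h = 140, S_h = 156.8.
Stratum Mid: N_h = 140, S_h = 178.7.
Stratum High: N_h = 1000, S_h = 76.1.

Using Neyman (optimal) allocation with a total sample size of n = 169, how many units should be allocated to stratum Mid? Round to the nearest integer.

34

Neyman allocation: n_h = n · N_h S_h / Σ N_i S_i, with n = 169.
  stratum Low: N_h·S_h = 140·156.8 = 21952.00
  stratum Mid: N_h·S_h = 140·178.7 = 25018.00
  stratum High: N_h·S_h = 1000·76.1 = 76100.00
Σ N_h S_h = 123070.00
n for stratum Mid = 169·25018.00/123070.00 = 34.355 → 34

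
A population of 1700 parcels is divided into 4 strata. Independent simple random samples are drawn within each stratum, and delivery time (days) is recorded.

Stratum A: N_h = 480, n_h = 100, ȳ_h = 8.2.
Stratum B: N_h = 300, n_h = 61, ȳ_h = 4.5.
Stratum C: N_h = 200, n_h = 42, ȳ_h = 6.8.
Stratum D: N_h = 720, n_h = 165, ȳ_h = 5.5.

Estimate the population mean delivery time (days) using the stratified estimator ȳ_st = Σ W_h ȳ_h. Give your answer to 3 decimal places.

N = Σ N_h = 1700. Stratum weights W_h = N_h/N.
ȳ_st = (480·8.2 + 300·4.5 + 200·6.8 + 720·5.5) / 1700 = 6.23882

ȳ_st ≈ 6.239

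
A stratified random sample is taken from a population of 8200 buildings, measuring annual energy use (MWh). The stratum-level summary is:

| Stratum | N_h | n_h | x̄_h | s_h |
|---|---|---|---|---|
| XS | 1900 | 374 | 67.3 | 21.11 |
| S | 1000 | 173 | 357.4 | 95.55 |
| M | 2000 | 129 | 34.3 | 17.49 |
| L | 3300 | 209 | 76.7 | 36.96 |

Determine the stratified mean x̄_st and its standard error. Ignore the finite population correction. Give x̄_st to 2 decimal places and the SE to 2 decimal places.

x̄_st = Σ W_h x̄_h = (1900·67.3 + 1000·357.4 + 2000·34.3 + 3300·76.7)/8200 = 98.41220
V̂(x̄_st) = Σ W_h² s_h²/n_h, with W_h = N_h/N and N = 8200:
  stratum XS: (1900/8200)²·21.11²/374 = 0.0639712
  stratum S: (1000/8200)²·95.55²/173 = 0.784852
  stratum M: (2000/8200)²·17.49²/129 = 0.141066
  stratum L: (3300/8200)²·36.96²/209 = 1.05857
V̂(x̄_st) = 2.04845
SE(x̄_st) = √2.04845 = 1.43124

x̄_st ≈ 98.41, SE ≈ 1.43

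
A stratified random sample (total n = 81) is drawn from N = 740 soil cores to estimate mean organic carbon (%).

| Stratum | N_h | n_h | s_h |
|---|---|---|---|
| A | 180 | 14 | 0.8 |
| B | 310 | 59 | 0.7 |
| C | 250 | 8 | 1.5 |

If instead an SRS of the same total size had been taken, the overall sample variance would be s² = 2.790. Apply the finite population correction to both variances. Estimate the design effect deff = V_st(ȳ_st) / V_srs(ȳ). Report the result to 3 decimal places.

deff ≈ 1.133

V̂(ȳ_st) = Σ W_h² (1 − n_h/N_h) s_h²/n_h, with W_h = N_h/N and N = 740:
  stratum A: (180/740)²·(1 − 14/180)·0.8²/14 = 0.00249442
  stratum B: (310/740)²·(1 − 59/310)·0.7²/59 = 0.00118009
  stratum C: (250/740)²·(1 − 8/250)·1.5²/8 = 0.0310731
V_st = 0.0347476
V_srs = (1 − 81/740)·2.790/81 = 0.0306742
deff = V_st / V_srs = 0.0347476/0.0306742 = 1.1328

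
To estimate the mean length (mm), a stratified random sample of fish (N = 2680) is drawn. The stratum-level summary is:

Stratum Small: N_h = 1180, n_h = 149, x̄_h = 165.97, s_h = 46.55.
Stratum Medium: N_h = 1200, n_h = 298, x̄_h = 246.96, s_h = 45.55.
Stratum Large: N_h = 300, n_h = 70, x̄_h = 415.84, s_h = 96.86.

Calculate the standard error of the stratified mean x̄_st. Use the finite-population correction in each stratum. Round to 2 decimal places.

SE(x̄_st) ≈ 2.19

V̂(x̄_st) = Σ W_h² (1 − n_h/N_h) s_h²/n_h, with W_h = N_h/N and N = 2680:
  stratum Small: (1180/2680)²·(1 − 149/1180)·46.55²/149 = 2.46334
  stratum Medium: (1200/2680)²·(1 − 298/1200)·45.55²/298 = 1.04925
  stratum Large: (300/2680)²·(1 − 70/300)·96.86²/70 = 1.28757
V̂(x̄_st) = 4.80016
SE(x̄_st) = √4.80016 = 2.19093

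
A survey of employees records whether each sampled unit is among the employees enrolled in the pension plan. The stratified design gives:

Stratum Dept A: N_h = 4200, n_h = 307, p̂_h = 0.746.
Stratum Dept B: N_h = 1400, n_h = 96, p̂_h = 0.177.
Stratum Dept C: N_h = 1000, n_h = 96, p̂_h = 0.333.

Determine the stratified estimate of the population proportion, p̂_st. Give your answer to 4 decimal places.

p̂_st ≈ 0.5627

N = 6600; stratum weights W_h = N_h/N.
p̂_st = Σ W_h p̂_h = (4200·0.746 + 1400·0.177 + 1000·0.333)/6600 = 0.56273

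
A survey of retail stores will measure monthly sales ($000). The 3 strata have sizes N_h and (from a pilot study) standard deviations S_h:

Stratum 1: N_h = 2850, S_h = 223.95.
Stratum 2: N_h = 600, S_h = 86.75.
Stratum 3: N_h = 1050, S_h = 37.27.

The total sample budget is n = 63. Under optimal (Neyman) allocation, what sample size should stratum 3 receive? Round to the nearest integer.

3

Neyman allocation: n_h = n · N_h S_h / Σ N_i S_i, with n = 63.
  stratum 1: N_h·S_h = 2850·223.95 = 638257.50
  stratum 2: N_h·S_h = 600·86.75 = 52050.00
  stratum 3: N_h·S_h = 1050·37.27 = 39133.50
Σ N_h S_h = 729441.00
n for stratum 3 = 63·39133.50/729441.00 = 3.380 → 3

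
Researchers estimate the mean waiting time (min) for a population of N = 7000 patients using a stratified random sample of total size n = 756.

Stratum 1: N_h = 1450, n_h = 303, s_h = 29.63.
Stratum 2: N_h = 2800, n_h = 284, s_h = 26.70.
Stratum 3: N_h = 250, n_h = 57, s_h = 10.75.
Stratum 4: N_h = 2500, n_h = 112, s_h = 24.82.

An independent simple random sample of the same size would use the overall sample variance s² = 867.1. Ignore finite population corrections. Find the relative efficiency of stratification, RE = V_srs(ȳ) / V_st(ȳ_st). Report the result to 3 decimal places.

V̂(ȳ_st) = Σ W_h² s_h²/n_h, with W_h = N_h/N and N = 7000:
  stratum 1: (1450/7000)²·29.63²/303 = 0.124326
  stratum 2: (2800/7000)²·26.70²/284 = 0.401628
  stratum 3: (250/7000)²·10.75²/57 = 0.00258599
  stratum 4: (2500/7000)²·24.82²/112 = 0.701568
V_st = 1.23011
V_srs = s²/n = 867.1/756 = 1.14696
Relative efficiency = V_srs / V_st = 1.14696/1.23011 = 0.9324

RE ≈ 0.932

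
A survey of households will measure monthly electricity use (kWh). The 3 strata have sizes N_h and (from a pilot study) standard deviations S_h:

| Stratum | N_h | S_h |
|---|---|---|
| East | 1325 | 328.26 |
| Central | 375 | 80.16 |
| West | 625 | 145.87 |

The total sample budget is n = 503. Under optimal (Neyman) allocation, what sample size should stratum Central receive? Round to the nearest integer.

Neyman allocation: n_h = n · N_h S_h / Σ N_i S_i, with n = 503.
  stratum East: N_h·S_h = 1325·328.26 = 434944.50
  stratum Central: N_h·S_h = 375·80.16 = 30060.00
  stratum West: N_h·S_h = 625·145.87 = 91168.75
Σ N_h S_h = 556173.25
n for stratum Central = 503·30060.00/556173.25 = 27.186 → 27

27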